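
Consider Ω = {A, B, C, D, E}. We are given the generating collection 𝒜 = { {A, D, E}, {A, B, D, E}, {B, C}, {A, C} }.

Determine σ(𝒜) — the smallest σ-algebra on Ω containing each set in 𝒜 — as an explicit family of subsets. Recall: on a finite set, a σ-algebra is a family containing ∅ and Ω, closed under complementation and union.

Take S₀ = 𝒜 ∪ {∅, Ω} = { {}, {A, C}, {B, C}, {A, D, E}, {A, B, D, E}, Ω }.
Iteration 1 adds 4:
  {C}  = Ω∖{A, B, D, E}
  {A, B, C}  = {B, C} ∪ {A, C}
  {B, D, E}  = Ω∖{A, C}
  {A, C, D, E}  = {A, D, E} ∪ {A, C}
  (now 10)
Iteration 2 adds 3:
  {B}  = Ω∖{A, C, D, E}
  {D, E}  = Ω∖{A, B, C}
  {B, C, D, E}  = {C} ∪ {B, D, E}
  (now 13)
Iteration 3. New:
  {A}  = Ω∖{B, C, D, E}
  {C, D, E}  = {C} ∪ {D, E}
  (now 15)
Iteration 4. New:
  {A, B}  = Ω∖{C, D, E}
  (now 16)
Iteration 5: already closed under ᶜ and ∪.

|σ(𝒜)| = 16.  σ(𝒜) = { {}, {A}, {B}, {C}, {A, B}, {A, C}, {B, C}, {D, E}, {A, B, C}, {A, D, E}, {B, D, E}, {C, D, E}, {A, B, D, E}, {A, C, D, E}, {B, C, D, E}, Ω }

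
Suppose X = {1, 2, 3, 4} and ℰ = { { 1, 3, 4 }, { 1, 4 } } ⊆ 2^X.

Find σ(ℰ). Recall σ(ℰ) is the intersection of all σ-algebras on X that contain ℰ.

Initial family (4 sets): { {  }, { 1, 4 }, { 1, 3, 4 }, X }.
Iteration 1 (2 new):
  { 2 }  = { 1, 3, 4 }ᶜ
  { 2, 3 }  = { 1, 4 }ᶜ
  (now 6)
Iteration 2: +1 →
  { 1, 2, 4 }  = { 1, 4 } ∪ { 2 }
  (now 7)
Iteration 3. New:
  { 3 }  = { 1, 2, 4 }ᶜ
  (now 8)
Iteration 4: closed — nothing new.

Therefore σ(ℰ) = { {  }, { 2 }, { 3 }, { 1, 4 }, { 2, 3 }, { 1, 2, 4 }, { 1, 3, 4 }, X } (|σ(ℰ)| = 8).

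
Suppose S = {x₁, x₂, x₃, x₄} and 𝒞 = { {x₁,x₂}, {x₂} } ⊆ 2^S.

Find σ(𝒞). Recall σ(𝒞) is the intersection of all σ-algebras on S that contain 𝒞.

Answer: σ(𝒞) = { {}, {x₁}, {x₂}, {x₁,x₂}, {x₃,x₄}, {x₁,x₃,x₄}, {x₂,x₃,x₄}, S }

Working:
Initial family (4 sets): { {}, {x₂}, {x₁,x₂}, S }.
Step 1 adds 2:
  {x₃,x₄}  = complement {x₁,x₂}
  {x₁,x₃,x₄}  = complement {x₂}
  — 6 sets.
Step 2 (1 new):
  {x₂,x₃,x₄}  = {x₃,x₄} ∪ {x₂}
  — 7 sets.
Step 3 adds 1:
  {x₁}  = complement {x₂,x₃,x₄}
  — 8 sets.
Step 4: already closed under ᶜ and ∪.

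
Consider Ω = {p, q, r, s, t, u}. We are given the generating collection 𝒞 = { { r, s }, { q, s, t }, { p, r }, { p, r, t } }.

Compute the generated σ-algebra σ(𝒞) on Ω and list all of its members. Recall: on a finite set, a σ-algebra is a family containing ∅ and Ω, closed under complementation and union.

Initial family (6 sets): { ∅, { p, r }, { r, s }, { p, r, t }, { q, s, t }, Ω }.
Step 1. New:
  { p, r, s }  = { r, s } ∪ { p, r }
  { p, r, u }  = complement { q, s, t }
  { q, s, u }  = complement { p, r, t }
  { p, q, t, u }  = complement { r, s }
  { p, r, s, t }  = { r, s } ∪ { p, r, t }
  { q, r, s, t }  = { r, s } ∪ { q, s, t }
  { q, s, t, u }  = complement { p, r }
  { p, q, r, s, t }  = { p, r } ∪ { q, s, t }
  — 14 sets.
Step 2 (12 new):
  { u }  = complement { p, q, r, s, t }
  { p, u }  = complement { q, r, s, t }
  { q, u }  = complement { p, r, s, t }
  { q, t, u }  = complement { p, r, s }
  { p, r, s, u }  = { r, s } ∪ { p, r, u }
  { p, r, t, u }  = { p, r, u } ∪ { p, r, t }
  { q, r, s, u }  = { q, s, u } ∪ { r, s }
  { p, q, r, s, u }  = { q, s, u } ∪ { p, r, u }
  { p, q, r, t, u }  = { p, r, u } ∪ { p, q, t, u }
  { p, q, s, t, u }  = { q, s, u } ∪ { p, q, t, u }
  { p, r, s, t, u }  = { p, r, u } ∪ { p, r, s, t }
  { q, r, s, t, u }  = { q, s, u } ∪ { q, r, s, t }
  — 26 sets.
Step 3: 12 new —
  { p }  = complement { q, r, s, t, u }
  { q }  = complement { p, r, s, t, u }
  { r }  = complement { p, q, s, t, u }
  { s }  = complement { p, q, r, t, u }
  { t }  = complement { p, q, r, s, u }
  { p, t }  = complement { q, r, s, u }
  { q, s }  = complement { p, r, t, u }
  { q, t }  = complement { p, r, s, u }
  { p, q, u }  = { p, u } ∪ { q, u }
  { r, s, u }  = { r, s } ∪ { u }
  { p, q, r, u }  = { p, r, u } ∪ { q, u }
  { p, q, s, u }  = { q, s, u } ∪ { p, u }
  — 38 sets.
Step 4 (23 new):
  { p, q }  = { q } ∪ { p }
  { p, s }  = { s } ∪ { p }
  { q, r }  = { q } ∪ { r }
  { r, t }  = complement { p, q, s, u }
  { r, u }  = { r } ∪ { u }
  { s, t }  = complement { p, q, r, u }
  { s, u }  = { s } ∪ { u }
  { t, u }  = { u } ∪ { t }
  { p, q, r }  = { q } ∪ { p, r }
  { p, q, s }  = { p } ∪ { q, s }
  { p, q, t }  = complement { r, s, u }
  { p, s, t }  = { s } ∪ { p, t }
  { p, s, u }  = { p, u } ∪ { s }
  { p, t, u }  = { p, u } ∪ { p, t }
  { q, r, s }  = { r, s } ∪ { q }
  { q, r, t }  = { r } ∪ { q, t }
  { q, r, u }  = { q, u } ∪ { r }
  { r, s, t }  = complement { p, q, u }
  { p, q, r, s }  = { q } ∪ { p, r, s }
  { p, q, r, t }  = { p, r, t } ∪ { q }
  { p, q, s, t }  = { q, s, t } ∪ { p }
  { q, r, t, u }  = { r } ∪ { q, t, u }
  { r, s, t, u }  = { r, s, u } ∪ { t }
  — 61 sets.
Step 5: +3 →
  { r, t, u }  = complement { p, q, s }
  { s, t, u }  = complement { p, q, r }
  { p, s, t, u }  = complement { q, r }
  — 64 sets.
Step 6 adds nothing — fixpoint reached.

|σ(𝒞)| = 64.  σ(𝒞) = { ∅, { p }, { q }, { r }, { s }, { t }, { u }, { p, q }, { p, r }, { p, s }, { p, t }, { p, u }, { q, r }, { q, s }, { q, t }, { q, u }, { r, s }, { r, t }, { r, u }, { s, t }, { s, u }, { t, u }, { p, q, r }, { p, q, s }, { p, q, t }, { p, q, u }, { p, r, s }, { p, r, t }, { p, r, u }, { p, s, t }, { p, s, u }, { p, t, u }, { q, r, s }, { q, r, t }, { q, r, u }, { q, s, t }, { q, s, u }, { q, t, u }, { r, s, t }, { r, s, u }, { r, t, u }, { s, t, u }, { p, q, r, s }, { p, q, r, t }, { p, q, r, u }, { p, q, s, t }, { p, q, s, u }, { p, q, t, u }, { p, r, s, t }, { p, r, s, u }, { p, r, t, u }, { p, s, t, u }, { q, r, s, t }, { q, r, s, u }, { q, r, t, u }, { q, s, t, u }, { r, s, t, u }, { p, q, r, s, t }, { p, q, r, s, u }, { p, q, r, t, u }, { p, q, s, t, u }, { p, r, s, t, u }, { q, r, s, t, u }, Ω }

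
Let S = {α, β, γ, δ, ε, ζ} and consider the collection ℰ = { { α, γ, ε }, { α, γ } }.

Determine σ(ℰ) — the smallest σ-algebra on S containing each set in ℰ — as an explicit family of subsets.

Answer: σ(ℰ) = { ∅, { ε }, { α, γ }, { α, γ, ε }, { β, δ, ζ }, { β, δ, ε, ζ }, { α, β, γ, δ, ζ }, S }

Trace:
Begin from { ∅, { α, γ }, { α, γ, ε }, S } (that is, ℰ plus ∅ and S).
Step 1: +2 →
  { β, δ, ζ }  = S∖{ α, γ, ε }
  { β, δ, ε, ζ }  = S∖{ α, γ }
Step 2: +1 →
  { α, β, γ, δ, ζ }  = { β, δ, ζ } ∪ { α, γ }
Step 3: 1 new —
  { ε }  = S∖{ α, β, γ, δ, ζ }
Step 4: closed — nothing new.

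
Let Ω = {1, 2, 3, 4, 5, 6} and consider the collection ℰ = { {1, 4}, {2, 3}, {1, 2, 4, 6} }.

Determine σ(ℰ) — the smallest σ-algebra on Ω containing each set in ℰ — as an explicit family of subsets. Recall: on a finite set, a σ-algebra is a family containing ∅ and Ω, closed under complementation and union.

σ(ℰ) (32 sets): { {}, {2}, {3}, {5}, {6}, {1, 4}, {2, 3}, {2, 5}, {2, 6}, {3, 5}, {3, 6}, {5, 6}, {1, 2, 4}, {1, 3, 4}, {1, 4, 5}, {1, 4, 6}, {2, 3, 5}, {2, 3, 6}, {2, 5, 6}, {3, 5, 6}, {1, 2, 3, 4}, {1, 2, 4, 5}, {1, 2, 4, 6}, {1, 3, 4, 5}, {1, 3, 4, 6}, {1, 4, 5, 6}, {2, 3, 5, 6}, {1, 2, 3, 4, 5}, {1, 2, 3, 4, 6}, {1, 2, 4, 5, 6}, {1, 3, 4, 5, 6}, Ω }

Derivation:
Seed the family with ℰ together with ∅ and Ω: { {}, {1, 4}, {2, 3}, {1, 2, 4, 6}, Ω }.
Iteration 1 adds 5:
  {3, 5}  = complement {1, 2, 4, 6}
  {1, 2, 3, 4}  = {2, 3} ∪ {1, 4}
  {1, 4, 5, 6}  = complement {2, 3}
  {2, 3, 5, 6}  = complement {1, 4}
  {1, 2, 3, 4, 6}  = {1, 2, 4, 6} ∪ {2, 3}
Iteration 2: 7 new —
  {5}  = complement {1, 2, 3, 4, 6}
  {5, 6}  = complement {1, 2, 3, 4}
  {2, 3, 5}  = {2, 3} ∪ {3, 5}
  {1, 3, 4, 5}  = {1, 4} ∪ {3, 5}
  {1, 2, 3, 4, 5}  = {3, 5} ∪ {1, 2, 3, 4}
  {1, 2, 4, 5, 6}  = {1, 2, 4, 6} ∪ {1, 4, 5, 6}
  {1, 3, 4, 5, 6}  = {1, 4, 5, 6} ∪ {3, 5}
Iteration 3: +7 →
  {2}  = complement {1, 3, 4, 5, 6}
  {3}  = complement {1, 2, 4, 5, 6}
  {6}  = complement {1, 2, 3, 4, 5}
  {2, 6}  = complement {1, 3, 4, 5}
  {1, 4, 5}  = {1, 4} ∪ {5}
  {1, 4, 6}  = complement {2, 3, 5}
  {3, 5, 6}  = {5, 6} ∪ {3, 5}
Iteration 4: +8 →
  {2, 5}  = {2} ∪ {5}
  {3, 6}  = {6} ∪ {3}
  {1, 2, 4}  = complement {3, 5, 6}
  {1, 3, 4}  = {3} ∪ {1, 4}
  {2, 3, 6}  = complement {1, 4, 5}
  {2, 5, 6}  = {5, 6} ∪ {2}
  {1, 2, 4, 5}  = {1, 4, 5} ∪ {2}
  {1, 3, 4, 6}  = {1, 4, 6} ∪ {3}
Iteration 5 adds nothing — fixpoint reached.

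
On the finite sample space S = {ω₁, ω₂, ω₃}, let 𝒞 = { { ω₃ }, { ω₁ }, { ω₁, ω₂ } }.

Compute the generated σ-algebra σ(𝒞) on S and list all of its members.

Start: 𝒞 ∪ {∅, S} = { {}, { ω₁ }, { ω₃ }, { ω₁, ω₂ }, S }.
Step 1: +2 →
  { ω₁, ω₃ }  = { ω₃ } ∪ { ω₁ }
  { ω₂, ω₃ }  = { ω₁ }ᶜ
  (now 7)
Step 2 (1 new):
  { ω₂ }  = { ω₁, ω₃ }ᶜ
  (now 8)
Step 3: already closed under ᶜ and ∪.

|σ(𝒞)| = 8.  σ(𝒞) = { {}, { ω₁ }, { ω₂ }, { ω₃ }, { ω₁, ω₂ }, { ω₁, ω₃ }, { ω₂, ω₃ }, S }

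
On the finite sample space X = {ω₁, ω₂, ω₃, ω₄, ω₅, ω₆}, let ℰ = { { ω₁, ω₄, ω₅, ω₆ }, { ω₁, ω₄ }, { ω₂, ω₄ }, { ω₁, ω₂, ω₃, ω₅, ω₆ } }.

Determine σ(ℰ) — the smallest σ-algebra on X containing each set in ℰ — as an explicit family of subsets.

Initial family (6 sets): { {  }, { ω₁, ω₄ }, { ω₂, ω₄ }, { ω₁, ω₄, ω₅, ω₆ }, { ω₁, ω₂, ω₃, ω₅, ω₆ }, X }.
Round 1 adds 6:
  { ω₄ }  = complement { ω₁, ω₂, ω₃, ω₅, ω₆ }
  { ω₂, ω₃ }  = complement { ω₁, ω₄, ω₅, ω₆ }
  { ω₁, ω₂, ω₄ }  = { ω₁, ω₄ } ∪ { ω₂, ω₄ }
  { ω₁, ω₃, ω₅, ω₆ }  = complement { ω₂, ω₄ }
  { ω₂, ω₃, ω₅, ω₆ }  = complement { ω₁, ω₄ }
  { ω₁, ω₂, ω₄, ω₅, ω₆ }  = { ω₁, ω₄, ω₅, ω₆ } ∪ { ω₂, ω₄ }
  (now 12)
Round 2: 6 new —
  { ω₃ }  = complement { ω₁, ω₂, ω₄, ω₅, ω₆ }
  { ω₂, ω₃, ω₄ }  = { ω₂, ω₃ } ∪ { ω₄ }
  { ω₃, ω₅, ω₆ }  = complement { ω₁, ω₂, ω₄ }
  { ω₁, ω₂, ω₃, ω₄ }  = { ω₁, ω₂, ω₄ } ∪ { ω₂, ω₃ }
  { ω₁, ω₃, ω₄, ω₅, ω₆ }  = { ω₁, ω₃, ω₅, ω₆ } ∪ { ω₁, ω₄, ω₅, ω₆ }
  { ω₂, ω₃, ω₄, ω₅, ω₆ }  = { ω₄ } ∪ { ω₂, ω₃, ω₅, ω₆ }
  (now 18)
Round 3 (7 new):
  { ω₁ }  = complement { ω₂, ω₃, ω₄, ω₅, ω₆ }
  { ω₂ }  = complement { ω₁, ω₃, ω₄, ω₅, ω₆ }
  { ω₃, ω₄ }  = { ω₃ } ∪ { ω₄ }
  { ω₅, ω₆ }  = complement { ω₁, ω₂, ω₃, ω₄ }
  { ω₁, ω₃, ω₄ }  = { ω₃ } ∪ { ω₁, ω₄ }
  { ω₁, ω₅, ω₆ }  = complement { ω₂, ω₃, ω₄ }
  { ω₃, ω₄, ω₅, ω₆ }  = { ω₃, ω₅, ω₆ } ∪ { ω₄ }
  (now 25)
Round 4 (7 new):
  { ω₁, ω₂ }  = complement { ω₃, ω₄, ω₅, ω₆ }
  { ω₁, ω₃ }  = { ω₁ } ∪ { ω₃ }
  { ω₁, ω₂, ω₃ }  = { ω₁ } ∪ { ω₂, ω₃ }
  { ω₂, ω₅, ω₆ }  = complement { ω₁, ω₃, ω₄ }
  { ω₄, ω₅, ω₆ }  = { ω₅, ω₆ } ∪ { ω₄ }
  { ω₁, ω₂, ω₅, ω₆ }  = complement { ω₃, ω₄ }
  { ω₂, ω₄, ω₅, ω₆ }  = { ω₅, ω₆ } ∪ { ω₂, ω₄ }
  (now 32)
After Round 5 the family is unchanged; done.

Hence σ(ℰ) has 32 members: { {  }, { ω₁ }, { ω₂ }, { ω₃ }, { ω₄ }, { ω₁, ω₂ }, { ω₁, ω₃ }, { ω₁, ω₄ }, { ω₂, ω₃ }, { ω₂, ω₄ }, { ω₃, ω₄ }, { ω₅, ω₆ }, { ω₁, ω₂, ω₃ }, { ω₁, ω₂, ω₄ }, { ω₁, ω₃, ω₄ }, { ω₁, ω₅, ω₆ }, { ω₂, ω₃, ω₄ }, { ω₂, ω₅, ω₆ }, { ω₃, ω₅, ω₆ }, { ω₄, ω₅, ω₆ }, { ω₁, ω₂, ω₃, ω₄ }, { ω₁, ω₂, ω₅, ω₆ }, { ω₁, ω₃, ω₅, ω₆ }, { ω₁, ω₄, ω₅, ω₆ }, { ω₂, ω₃, ω₅, ω₆ }, { ω₂, ω₄, ω₅, ω₆ }, { ω₃, ω₄, ω₅, ω₆ }, { ω₁, ω₂, ω₃, ω₅, ω₆ }, { ω₁, ω₂, ω₄, ω₅, ω₆ }, { ω₁, ω₃, ω₄, ω₅, ω₆ }, { ω₂, ω₃, ω₄, ω₅, ω₆ }, X }.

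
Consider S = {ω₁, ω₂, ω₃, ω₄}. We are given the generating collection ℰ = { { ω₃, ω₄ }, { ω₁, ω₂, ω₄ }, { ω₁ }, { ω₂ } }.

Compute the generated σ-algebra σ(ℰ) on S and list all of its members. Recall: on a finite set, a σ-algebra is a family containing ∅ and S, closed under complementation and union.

Begin from { ∅, { ω₁ }, { ω₂ }, { ω₃, ω₄ }, { ω₁, ω₂, ω₄ }, S } (that is, ℰ plus ∅ and S).
Round 1 (4 new):
  { ω₃ }  = ᶜ of { ω₁, ω₂, ω₄ }
  { ω₁, ω₂ }  = ᶜ of { ω₃, ω₄ }
  { ω₁, ω₃, ω₄ }  = ᶜ of { ω₂ }
  { ω₂, ω₃, ω₄ }  = ᶜ of { ω₁ }
  — 10 sets.
Round 2. New:
  { ω₁, ω₃ }  = { ω₃ } ∪ { ω₁ }
  { ω₂, ω₃ }  = { ω₂ } ∪ { ω₃ }
  { ω₁, ω₂, ω₃ }  = { ω₁, ω₂ } ∪ { ω₃ }
  — 13 sets.
Round 3 (3 new):
  { ω₄ }  = ᶜ of { ω₁, ω₂, ω₃ }
  { ω₁, ω₄ }  = ᶜ of { ω₂, ω₃ }
  { ω₂, ω₄ }  = ᶜ of { ω₁, ω₃ }
  — 16 sets.
Round 4: no new sets; the family is a σ-algebra.

|σ(ℰ)| = 16.  σ(ℰ) = { ∅, { ω₁ }, { ω₂ }, { ω₃ }, { ω₄ }, { ω₁, ω₂ }, { ω₁, ω₃ }, { ω₁, ω₄ }, { ω₂, ω₃ }, { ω₂, ω₄ }, { ω₃, ω₄ }, { ω₁, ω₂, ω₃ }, { ω₁, ω₂, ω₄ }, { ω₁, ω₃, ω₄ }, { ω₂, ω₃, ω₄ }, S }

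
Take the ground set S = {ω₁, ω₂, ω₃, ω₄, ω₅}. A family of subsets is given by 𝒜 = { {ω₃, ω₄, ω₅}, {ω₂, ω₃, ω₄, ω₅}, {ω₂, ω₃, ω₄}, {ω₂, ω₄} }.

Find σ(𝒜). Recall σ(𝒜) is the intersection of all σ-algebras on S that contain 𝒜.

σ(𝒜) (32 sets): { {}, {ω₁}, {ω₂}, {ω₃}, {ω₄}, {ω₅}, {ω₁, ω₂}, {ω₁, ω₃}, {ω₁, ω₄}, {ω₁, ω₅}, {ω₂, ω₃}, {ω₂, ω₄}, {ω₂, ω₅}, {ω₃, ω₄}, {ω₃, ω₅}, {ω₄, ω₅}, {ω₁, ω₂, ω₃}, {ω₁, ω₂, ω₄}, {ω₁, ω₂, ω₅}, {ω₁, ω₃, ω₄}, {ω₁, ω₃, ω₅}, {ω₁, ω₄, ω₅}, {ω₂, ω₃, ω₄}, {ω₂, ω₃, ω₅}, {ω₂, ω₄, ω₅}, {ω₃, ω₄, ω₅}, {ω₁, ω₂, ω₃, ω₄}, {ω₁, ω₂, ω₃, ω₅}, {ω₁, ω₂, ω₄, ω₅}, {ω₁, ω₃, ω₄, ω₅}, {ω₂, ω₃, ω₄, ω₅}, S }

Derivation:
Initial family (6 sets): { {}, {ω₂, ω₄}, {ω₂, ω₃, ω₄}, {ω₃, ω₄, ω₅}, {ω₂, ω₃, ω₄, ω₅}, S }.
Iteration 1. New:
  {ω₁}  = S∖{ω₂, ω₃, ω₄, ω₅}
  {ω₁, ω₂}  = S∖{ω₃, ω₄, ω₅}
  {ω₁, ω₅}  = S∖{ω₂, ω₃, ω₄}
  {ω₁, ω₃, ω₅}  = S∖{ω₂, ω₄}
  [10 total]
Iteration 2: +6 →
  {ω₁, ω₂, ω₄}  = {ω₁, ω₂} ∪ {ω₂, ω₄}
  {ω₁, ω₂, ω₅}  = {ω₁, ω₂} ∪ {ω₁, ω₅}
  {ω₁, ω₂, ω₃, ω₄}  = {ω₂, ω₃, ω₄} ∪ {ω₁, ω₂}
  {ω₁, ω₂, ω₃, ω₅}  = {ω₁, ω₂} ∪ {ω₁, ω₃, ω₅}
  {ω₁, ω₂, ω₄, ω₅}  = {ω₁, ω₅} ∪ {ω₂, ω₄}
  {ω₁, ω₃, ω₄, ω₅}  = {ω₃, ω₄, ω₅} ∪ {ω₁, ω₃, ω₅}
  [16 total]
Iteration 3 adds 6:
  {ω₂}  = S∖{ω₁, ω₃, ω₄, ω₅}
  {ω₃}  = S∖{ω₁, ω₂, ω₄, ω₅}
  {ω₄}  = S∖{ω₁, ω₂, ω₃, ω₅}
  {ω₅}  = S∖{ω₁, ω₂, ω₃, ω₄}
  {ω₃, ω₄}  = S∖{ω₁, ω₂, ω₅}
  {ω₃, ω₅}  = S∖{ω₁, ω₂, ω₄}
  [22 total]
Iteration 4. New:
  {ω₁, ω₃}  = {ω₃} ∪ {ω₁}
  {ω₁, ω₄}  = {ω₄} ∪ {ω₁}
  {ω₂, ω₃}  = {ω₂} ∪ {ω₃}
  {ω₂, ω₅}  = {ω₂} ∪ {ω₅}
  {ω₄, ω₅}  = {ω₅} ∪ {ω₄}
  {ω₁, ω₂, ω₃}  = {ω₁, ω₂} ∪ {ω₃}
  {ω₁, ω₃, ω₄}  = {ω₃, ω₄} ∪ {ω₁}
  {ω₁, ω₄, ω₅}  = {ω₁, ω₅} ∪ {ω₄}
  {ω₂, ω₃, ω₅}  = {ω₂} ∪ {ω₃, ω₅}
  {ω₂, ω₄, ω₅}  = {ω₅} ∪ {ω₂, ω₄}
  [32 total]
Iteration 5: closed — nothing new.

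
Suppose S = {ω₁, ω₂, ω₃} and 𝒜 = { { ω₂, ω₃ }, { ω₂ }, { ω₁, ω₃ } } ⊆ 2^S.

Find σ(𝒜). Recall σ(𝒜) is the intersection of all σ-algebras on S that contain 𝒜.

σ(𝒜) (8 sets): { ∅, { ω₁ }, { ω₂ }, { ω₃ }, { ω₁, ω₂ }, { ω₁, ω₃ }, { ω₂, ω₃ }, S }

Derivation:
Start: 𝒜 ∪ {∅, S} = { ∅, { ω₂ }, { ω₁, ω₃ }, { ω₂, ω₃ }, S }.
Pass 1: +1 →
  { ω₁ }  = ᶜ of { ω₂, ω₃ }
  |family| = 6
Pass 2: +1 →
  { ω₁, ω₂ }  = { ω₂ } ∪ { ω₁ }
  |family| = 7
Pass 3: 1 new —
  { ω₃ }  = ᶜ of { ω₁, ω₂ }
  |family| = 8
Pass 4: no new sets; the family is a σ-algebra.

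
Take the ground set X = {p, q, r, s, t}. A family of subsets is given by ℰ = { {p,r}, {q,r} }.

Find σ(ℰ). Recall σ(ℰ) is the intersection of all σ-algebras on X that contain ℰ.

Start: ℰ ∪ {∅, X} = { ∅, {p,r}, {q,r}, X }.
Iteration 1: 3 new —
  {p,q,r}  = {p,r} ∪ {q,r}
  {p,s,t}  = X∖{q,r}
  {q,s,t}  = X∖{p,r}
  (now 7)
Iteration 2 (4 new):
  {s,t}  = X∖{p,q,r}
  {p,q,s,t}  = {p,s,t} ∪ {q,s,t}
  {p,r,s,t}  = {p,s,t} ∪ {p,r}
  {q,r,s,t}  = {q,r} ∪ {q,s,t}
  (now 11)
Iteration 3 adds 3:
  {p}  = X∖{q,r,s,t}
  {q}  = X∖{p,r,s,t}
  {r}  = X∖{p,q,s,t}
  (now 14)
Iteration 4: 2 new —
  {p,q}  = {q} ∪ {p}
  {r,s,t}  = {s,t} ∪ {r}
  (now 16)
Iteration 5: stable.

Hence σ(ℰ) has 16 members: { ∅, {p}, {q}, {r}, {p,q}, {p,r}, {q,r}, {s,t}, {p,q,r}, {p,s,t}, {q,s,t}, {r,s,t}, {p,q,s,t}, {p,r,s,t}, {q,r,s,t}, X }.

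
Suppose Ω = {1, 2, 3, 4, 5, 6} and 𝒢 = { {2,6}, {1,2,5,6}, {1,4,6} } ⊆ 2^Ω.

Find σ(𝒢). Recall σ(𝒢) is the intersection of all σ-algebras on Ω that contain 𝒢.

Begin from { ∅, {2,6}, {1,4,6}, {1,2,5,6}, Ω } (that is, 𝒢 plus ∅ and Ω).
Pass 1. New:
  {3,4}  = {1,2,5,6}ᶜ
  {2,3,5}  = {1,4,6}ᶜ
  {1,2,4,6}  = {2,6} ∪ {1,4,6}
  {1,3,4,5}  = {2,6}ᶜ
  {1,2,4,5,6}  = {1,4,6} ∪ {1,2,5,6}
  [10 total]
Pass 2. New:
  {3}  = {1,2,4,5,6}ᶜ
  {3,5}  = {1,2,4,6}ᶜ
  {1,3,4,6}  = {3,4} ∪ {1,4,6}
  {2,3,4,5}  = {3,4} ∪ {2,3,5}
  {2,3,4,6}  = {3,4} ∪ {2,6}
  {2,3,5,6}  = {2,6} ∪ {2,3,5}
  {1,2,3,4,5}  = {2,3,5} ∪ {1,3,4,5}
  {1,2,3,4,6}  = {3,4} ∪ {1,2,4,6}
  {1,2,3,5,6}  = {2,3,5} ∪ {1,2,5,6}
  {1,3,4,5,6}  = {1,4,6} ∪ {1,3,4,5}
  [20 total]
Pass 3 (11 new):
  {2}  = {1,3,4,5,6}ᶜ
  {4}  = {1,2,3,5,6}ᶜ
  {5}  = {1,2,3,4,6}ᶜ
  {6}  = {1,2,3,4,5}ᶜ
  {1,4}  = {2,3,5,6}ᶜ
  {1,5}  = {2,3,4,6}ᶜ
  {1,6}  = {2,3,4,5}ᶜ
  {2,5}  = {1,3,4,6}ᶜ
  {2,3,6}  = {2,6} ∪ {3}
  {3,4,5}  = {3,4} ∪ {3,5}
  {2,3,4,5,6}  = {3,4} ∪ {2,3,5,6}
  [31 total]
Pass 4: 27 new —
  {1}  = {2,3,4,5,6}ᶜ
  {2,3}  = {2} ∪ {3}
  {2,4}  = {2} ∪ {4}
  {3,6}  = {6} ∪ {3}
  {4,5}  = {5} ∪ {4}
  {4,6}  = {6} ∪ {4}
  {5,6}  = {6} ∪ {5}
  {1,2,4}  = {2} ∪ {1,4}
  {1,2,5}  = {2,5} ∪ {1,5}
  {1,2,6}  = {3,4,5}ᶜ
  {1,3,4}  = {3,4} ∪ {1,4}
  {1,3,5}  = {3} ∪ {1,5}
  {1,3,6}  = {1,6} ∪ {3}
  {1,4,5}  = {2,3,6}ᶜ
  {1,5,6}  = {1,6} ∪ {5}
  {2,3,4}  = {3,4} ∪ {2}
  {2,4,5}  = {2,5} ∪ {4}
  {2,4,6}  = {2,6} ∪ {4}
  {2,5,6}  = {2,5} ∪ {2,6}
  {3,4,6}  = {3,4} ∪ {6}
  {3,5,6}  = {6} ∪ {3,5}
  {1,2,3,5}  = {2,3,5} ∪ {1,5}
  {1,2,3,6}  = {1,6} ∪ {2,3,6}
  {1,2,4,5}  = {2,5} ∪ {1,4}
  {1,3,5,6}  = {1,6} ∪ {3,5}
  {1,4,5,6}  = {1,4,6} ∪ {5}
  {3,4,5,6}  = {3,4,5} ∪ {6}
  [58 total]
Pass 5 (6 new):
  {1,2}  = {3,4,5,6}ᶜ
  {1,3}  = {3} ∪ {1}
  {1,2,3}  = {2,3} ∪ {1}
  {4,5,6}  = {4,5} ∪ {5,6}
  {1,2,3,4}  = {5,6}ᶜ
  {2,4,5,6}  = {2,4,6} ∪ {4,5}
  [64 total]
Pass 6: closed — nothing new.

|σ(𝒢)| = 64.  σ(𝒢) = { ∅, {1}, {2}, {3}, {4}, {5}, {6}, {1,2}, {1,3}, {1,4}, {1,5}, {1,6}, {2,3}, {2,4}, {2,5}, {2,6}, {3,4}, {3,5}, {3,6}, {4,5}, {4,6}, {5,6}, {1,2,3}, {1,2,4}, {1,2,5}, {1,2,6}, {1,3,4}, {1,3,5}, {1,3,6}, {1,4,5}, {1,4,6}, {1,5,6}, {2,3,4}, {2,3,5}, {2,3,6}, {2,4,5}, {2,4,6}, {2,5,6}, {3,4,5}, {3,4,6}, {3,5,6}, {4,5,6}, {1,2,3,4}, {1,2,3,5}, {1,2,3,6}, {1,2,4,5}, {1,2,4,6}, {1,2,5,6}, {1,3,4,5}, {1,3,4,6}, {1,3,5,6}, {1,4,5,6}, {2,3,4,5}, {2,3,4,6}, {2,3,5,6}, {2,4,5,6}, {3,4,5,6}, {1,2,3,4,5}, {1,2,3,4,6}, {1,2,3,5,6}, {1,2,4,5,6}, {1,3,4,5,6}, {2,3,4,5,6}, Ω }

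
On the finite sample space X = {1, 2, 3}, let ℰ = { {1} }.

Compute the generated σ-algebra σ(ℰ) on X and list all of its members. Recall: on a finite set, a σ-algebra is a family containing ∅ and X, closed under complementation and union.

Answer: σ(ℰ) = { {}, {1}, {2,3}, X }

Working:
Begin from { {}, {1}, X } (that is, ℰ plus ∅ and X).
Pass 1. New:
  {2,3}  = complement {1}
  — 4 sets.
After Pass 2 the family is unchanged; done.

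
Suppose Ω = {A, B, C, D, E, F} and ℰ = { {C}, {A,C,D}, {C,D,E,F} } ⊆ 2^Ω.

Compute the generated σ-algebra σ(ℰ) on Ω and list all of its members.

Seed the family with ℰ together with ∅ and Ω: { {}, {C}, {A,C,D}, {C,D,E,F}, Ω }.
Round 1 (4 new):
  {A,B}  = complement {C,D,E,F}
  {B,E,F}  = complement {A,C,D}
  {A,B,D,E,F}  = complement {C}
  {A,C,D,E,F}  = {A,C,D} ∪ {C,D,E,F}
  [9 total]
Round 2. New:
  {B}  = complement {A,C,D,E,F}
  {A,B,C}  = {A,B} ∪ {C}
  {A,B,C,D}  = {A,B} ∪ {A,C,D}
  {A,B,E,F}  = {A,B} ∪ {B,E,F}
  {B,C,E,F}  = {B,E,F} ∪ {C}
  {B,C,D,E,F}  = {C,D,E,F} ∪ {B,E,F}
  [15 total]
Round 3: +7 →
  {A}  = complement {B,C,D,E,F}
  {A,D}  = complement {B,C,E,F}
  {B,C}  = {C} ∪ {B}
  {C,D}  = complement {A,B,E,F}
  {E,F}  = complement {A,B,C,D}
  {D,E,F}  = complement {A,B,C}
  {A,B,C,E,F}  = {C} ∪ {A,B,E,F}
  [22 total]
Round 4 (8 new):
  {D}  = complement {A,B,C,E,F}
  {A,C}  = {C} ∪ {A}
  {A,B,D}  = {B} ∪ {A,D}
  {A,E,F}  = {E,F} ∪ {A}
  {B,C,D}  = {C,D} ∪ {B}
  {C,E,F}  = {E,F} ∪ {C}
  {A,D,E,F}  = complement {B,C}
  {B,D,E,F}  = {B} ∪ {D,E,F}
  [30 total]
Round 5 (2 new):
  {B,D}  = {B} ∪ {D}
  {A,C,E,F}  = {E,F} ∪ {A,C}
  [32 total]
Round 6 adds nothing — fixpoint reached.

Therefore σ(ℰ) = { {}, {A}, {B}, {C}, {D}, {A,B}, {A,C}, {A,D}, {B,C}, {B,D}, {C,D}, {E,F}, {A,B,C}, {A,B,D}, {A,C,D}, {A,E,F}, {B,C,D}, {B,E,F}, {C,E,F}, {D,E,F}, {A,B,C,D}, {A,B,E,F}, {A,C,E,F}, {A,D,E,F}, {B,C,E,F}, {B,D,E,F}, {C,D,E,F}, {A,B,C,E,F}, {A,B,D,E,F}, {A,C,D,E,F}, {B,C,D,E,F}, Ω } (|σ(ℰ)| = 32).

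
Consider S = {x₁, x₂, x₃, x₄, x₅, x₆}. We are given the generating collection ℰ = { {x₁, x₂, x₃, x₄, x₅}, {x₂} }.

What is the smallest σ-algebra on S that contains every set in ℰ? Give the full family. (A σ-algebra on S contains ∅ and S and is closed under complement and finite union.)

|σ(ℰ)| = 8.  σ(ℰ) = { ∅, {x₂}, {x₆}, {x₂, x₆}, {x₁, x₃, x₄, x₅}, {x₁, x₂, x₃, x₄, x₅}, {x₁, x₃, x₄, x₅, x₆}, S }

Trace:
Begin from { ∅, {x₂}, {x₁, x₂, x₃, x₄, x₅}, S } (that is, ℰ plus ∅ and S).
Pass 1. New:
  {x₆}  = complement {x₁, x₂, x₃, x₄, x₅}
  {x₁, x₃, x₄, x₅, x₆}  = complement {x₂}
  [6 total]
Pass 2. New:
  {x₂, x₆}  = {x₂} ∪ {x₆}
  [7 total]
Pass 3: +1 →
  {x₁, x₃, x₄, x₅}  = complement {x₂, x₆}
  [8 total]
Pass 4: already closed under ᶜ and ∪.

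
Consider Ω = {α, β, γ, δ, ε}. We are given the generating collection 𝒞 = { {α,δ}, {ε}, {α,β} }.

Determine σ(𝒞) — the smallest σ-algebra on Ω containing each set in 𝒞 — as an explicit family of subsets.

σ(𝒞) = { {}, {α}, {β}, {γ}, {δ}, {ε}, {α,β}, {α,γ}, {α,δ}, {α,ε}, {β,γ}, {β,δ}, {β,ε}, {γ,δ}, {γ,ε}, {δ,ε}, {α,β,γ}, {α,β,δ}, {α,β,ε}, {α,γ,δ}, {α,γ,ε}, {α,δ,ε}, {β,γ,δ}, {β,γ,ε}, {β,δ,ε}, {γ,δ,ε}, {α,β,γ,δ}, {α,β,γ,ε}, {α,β,δ,ε}, {α,γ,δ,ε}, {β,γ,δ,ε}, Ω }

Working:
Seed the family with 𝒞 together with ∅ and Ω: { {}, {ε}, {α,β}, {α,δ}, Ω }.
Pass 1: +6 →
  {α,β,δ}  = {α,δ} ∪ {α,β}
  {α,β,ε}  = {α,β} ∪ {ε}
  {α,δ,ε}  = {α,δ} ∪ {ε}
  {β,γ,ε}  = Ω∖{α,δ}
  {γ,δ,ε}  = Ω∖{α,β}
  {α,β,γ,δ}  = Ω∖{ε}
  (now 11)
Pass 2: +7 →
  {β,γ}  = Ω∖{α,δ,ε}
  {γ,δ}  = Ω∖{α,β,ε}
  {γ,ε}  = Ω∖{α,β,δ}
  {α,β,γ,ε}  = {α,β} ∪ {β,γ,ε}
  {α,β,δ,ε}  = {α,δ,ε} ∪ {α,β}
  {α,γ,δ,ε}  = {α,δ,ε} ∪ {γ,δ,ε}
  {β,γ,δ,ε}  = {γ,δ,ε} ∪ {β,γ,ε}
  (now 18)
Pass 3 (7 new):
  {α}  = Ω∖{β,γ,δ,ε}
  {β}  = Ω∖{α,γ,δ,ε}
  {γ}  = Ω∖{α,β,δ,ε}
  {δ}  = Ω∖{α,β,γ,ε}
  {α,β,γ}  = {β,γ} ∪ {α,β}
  {α,γ,δ}  = {γ,δ} ∪ {α,δ}
  {β,γ,δ}  = {γ,δ} ∪ {β,γ}
  (now 25)
Pass 4: +6 →
  {α,γ}  = {γ} ∪ {α}
  {α,ε}  = Ω∖{β,γ,δ}
  {β,δ}  = {β} ∪ {δ}
  {β,ε}  = Ω∖{α,γ,δ}
  {δ,ε}  = Ω∖{α,β,γ}
  {α,γ,ε}  = {γ,ε} ∪ {α}
  (now 31)
Pass 5. New:
  {β,δ,ε}  = Ω∖{α,γ}
  (now 32)
Pass 6: already closed under ᶜ and ∪.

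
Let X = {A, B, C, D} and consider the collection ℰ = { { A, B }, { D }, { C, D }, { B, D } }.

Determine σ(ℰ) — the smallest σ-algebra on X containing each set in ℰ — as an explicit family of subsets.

σ(ℰ) = { {}, { A }, { B }, { C }, { D }, { A, B }, { A, C }, { A, D }, { B, C }, { B, D }, { C, D }, { A, B, C }, { A, B, D }, { A, C, D }, { B, C, D }, X }

Trace:
Begin from { {}, { D }, { A, B }, { B, D }, { C, D }, X } (that is, ℰ plus ∅ and X).
Round 1 (4 new):
  { A, C }  = complement { B, D }
  { A, B, C }  = complement { D }
  { A, B, D }  = { A, B } ∪ { D }
  { B, C, D }  = { C, D } ∪ { B, D }
Round 2: +3 →
  { A }  = complement { B, C, D }
  { C }  = complement { A, B, D }
  { A, C, D }  = { C, D } ∪ { A, C }
Round 3: 2 new —
  { B }  = complement { A, C, D }
  { A, D }  = { D } ∪ { A }
Round 4. New:
  { B, C }  = complement { A, D }
Round 5 adds nothing — fixpoint reached.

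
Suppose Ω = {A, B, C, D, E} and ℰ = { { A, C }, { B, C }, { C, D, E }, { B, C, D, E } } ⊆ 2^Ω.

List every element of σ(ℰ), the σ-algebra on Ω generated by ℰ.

Seed the family with ℰ together with ∅ and Ω: { {  }, { A, C }, { B, C }, { C, D, E }, { B, C, D, E }, Ω }.
Step 1. New:
  { A }  = ᶜ of { B, C, D, E }
  { A, B }  = ᶜ of { C, D, E }
  { A, B, C }  = { B, C } ∪ { A, C }
  { A, D, E }  = ᶜ of { B, C }
  { B, D, E }  = ᶜ of { A, C }
  { A, C, D, E }  = { C, D, E } ∪ { A, C }
  — 12 sets.
Step 2. New:
  { B }  = ᶜ of { A, C, D, E }
  { D, E }  = ᶜ of { A, B, C }
  { A, B, D, E }  = { A, D, E } ∪ { A, B }
  — 15 sets.
Step 3 (1 new):
  { C }  = ᶜ of { A, B, D, E }
  — 16 sets.
Step 4: stable.

Therefore σ(ℰ) = { {  }, { A }, { B }, { C }, { A, B }, { A, C }, { B, C }, { D, E }, { A, B, C }, { A, D, E }, { B, D, E }, { C, D, E }, { A, B, D, E }, { A, C, D, E }, { B, C, D, E }, Ω } (|σ(ℰ)| = 16).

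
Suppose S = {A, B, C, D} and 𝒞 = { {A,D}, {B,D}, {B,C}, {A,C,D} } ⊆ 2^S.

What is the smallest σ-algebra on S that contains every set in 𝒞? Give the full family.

Take S₀ = 𝒞 ∪ {∅, S} = { {}, {A,D}, {B,C}, {B,D}, {A,C,D}, S }.
Step 1 adds 4:
  {B}  = {A,C,D}ᶜ
  {A,C}  = {B,D}ᶜ
  {A,B,D}  = {A,D} ∪ {B,D}
  {B,C,D}  = {B,C} ∪ {B,D}
  |family| = 10
Step 2. New:
  {A}  = {B,C,D}ᶜ
  {C}  = {A,B,D}ᶜ
  {A,B,C}  = {B} ∪ {A,C}
  |family| = 13
Step 3: 2 new —
  {D}  = {A,B,C}ᶜ
  {A,B}  = {B} ∪ {A}
  |family| = 15
Step 4: 1 new —
  {C,D}  = {A,B}ᶜ
  |family| = 16
Step 5 adds nothing — fixpoint reached.

|σ(𝒞)| = 16.  σ(𝒞) = { {}, {A}, {B}, {C}, {D}, {A,B}, {A,C}, {A,D}, {B,C}, {B,D}, {C,D}, {A,B,C}, {A,B,D}, {A,C,D}, {B,C,D}, S }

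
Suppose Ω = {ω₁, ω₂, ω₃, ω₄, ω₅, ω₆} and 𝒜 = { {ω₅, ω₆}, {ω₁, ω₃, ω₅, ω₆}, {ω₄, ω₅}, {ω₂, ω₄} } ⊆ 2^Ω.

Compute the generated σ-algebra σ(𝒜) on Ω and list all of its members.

Begin from { {}, {ω₂, ω₄}, {ω₄, ω₅}, {ω₅, ω₆}, {ω₁, ω₃, ω₅, ω₆}, Ω } (that is, 𝒜 plus ∅ and Ω).
Round 1 adds 6:
  {ω₂, ω₄, ω₅}  = {ω₄, ω₅} ∪ {ω₂, ω₄}
  {ω₄, ω₅, ω₆}  = {ω₄, ω₅} ∪ {ω₅, ω₆}
  {ω₁, ω₂, ω₃, ω₄}  = Ω∖{ω₅, ω₆}
  {ω₁, ω₂, ω₃, ω₆}  = Ω∖{ω₄, ω₅}
  {ω₂, ω₄, ω₅, ω₆}  = {ω₅, ω₆} ∪ {ω₂, ω₄}
  {ω₁, ω₃, ω₄, ω₅, ω₆}  = {ω₄, ω₅} ∪ {ω₁, ω₃, ω₅, ω₆}
Round 2: +7 →
  {ω₂}  = Ω∖{ω₁, ω₃, ω₄, ω₅, ω₆}
  {ω₁, ω₃}  = Ω∖{ω₂, ω₄, ω₅, ω₆}
  {ω₁, ω₂, ω₃}  = Ω∖{ω₄, ω₅, ω₆}
  {ω₁, ω₃, ω₆}  = Ω∖{ω₂, ω₄, ω₅}
  {ω₁, ω₂, ω₃, ω₄, ω₅}  = {ω₄, ω₅} ∪ {ω₁, ω₂, ω₃, ω₄}
  {ω₁, ω₂, ω₃, ω₄, ω₆}  = {ω₁, ω₂, ω₃, ω₆} ∪ {ω₁, ω₂, ω₃, ω₄}
  {ω₁, ω₂, ω₃, ω₅, ω₆}  = {ω₁, ω₃, ω₅, ω₆} ∪ {ω₁, ω₂, ω₃, ω₆}
Round 3: 5 new —
  {ω₄}  = Ω∖{ω₁, ω₂, ω₃, ω₅, ω₆}
  {ω₅}  = Ω∖{ω₁, ω₂, ω₃, ω₄, ω₆}
  {ω₆}  = Ω∖{ω₁, ω₂, ω₃, ω₄, ω₅}
  {ω₂, ω₅, ω₆}  = {ω₅, ω₆} ∪ {ω₂}
  {ω₁, ω₃, ω₄, ω₅}  = {ω₄, ω₅} ∪ {ω₁, ω₃}
Round 4: +8 →
  {ω₂, ω₅}  = {ω₂} ∪ {ω₅}
  {ω₂, ω₆}  = Ω∖{ω₁, ω₃, ω₄, ω₅}
  {ω₄, ω₆}  = {ω₆} ∪ {ω₄}
  {ω₁, ω₃, ω₄}  = Ω∖{ω₂, ω₅, ω₆}
  {ω₁, ω₃, ω₅}  = {ω₅} ∪ {ω₁, ω₃}
  {ω₂, ω₄, ω₆}  = {ω₆} ∪ {ω₂, ω₄}
  {ω₁, ω₂, ω₃, ω₅}  = {ω₁, ω₂, ω₃} ∪ {ω₅}
  {ω₁, ω₃, ω₄, ω₆}  = {ω₁, ω₃, ω₆} ∪ {ω₄}
Round 5: already closed under ᶜ and ∪.

Hence σ(𝒜) has 32 members: { {}, {ω₂}, {ω₄}, {ω₅}, {ω₆}, {ω₁, ω₃}, {ω₂, ω₄}, {ω₂, ω₅}, {ω₂, ω₆}, {ω₄, ω₅}, {ω₄, ω₆}, {ω₅, ω₆}, {ω₁, ω₂, ω₃}, {ω₁, ω₃, ω₄}, {ω₁, ω₃, ω₅}, {ω₁, ω₃, ω₆}, {ω₂, ω₄, ω₅}, {ω₂, ω₄, ω₆}, {ω₂, ω₅, ω₆}, {ω₄, ω₅, ω₆}, {ω₁, ω₂, ω₃, ω₄}, {ω₁, ω₂, ω₃, ω₅}, {ω₁, ω₂, ω₃, ω₆}, {ω₁, ω₃, ω₄, ω₅}, {ω₁, ω₃, ω₄, ω₆}, {ω₁, ω₃, ω₅, ω₆}, {ω₂, ω₄, ω₅, ω₆}, {ω₁, ω₂, ω₃, ω₄, ω₅}, {ω₁, ω₂, ω₃, ω₄, ω₆}, {ω₁, ω₂, ω₃, ω₅, ω₆}, {ω₁, ω₃, ω₄, ω₅, ω₆}, Ω }.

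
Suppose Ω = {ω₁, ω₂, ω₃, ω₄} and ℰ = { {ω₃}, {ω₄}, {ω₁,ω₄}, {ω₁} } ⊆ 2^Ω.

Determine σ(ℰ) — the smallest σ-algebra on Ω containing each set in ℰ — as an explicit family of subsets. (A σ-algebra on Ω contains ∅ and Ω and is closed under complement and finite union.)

Start: ℰ ∪ {∅, Ω} = { ∅, {ω₁}, {ω₃}, {ω₄}, {ω₁,ω₄}, Ω }.
Pass 1 (7 new):
  {ω₁,ω₃}  = {ω₃} ∪ {ω₁}
  {ω₂,ω₃}  = ᶜ of {ω₁,ω₄}
  {ω₃,ω₄}  = {ω₃} ∪ {ω₄}
  {ω₁,ω₂,ω₃}  = ᶜ of {ω₄}
  {ω₁,ω₂,ω₄}  = ᶜ of {ω₃}
  {ω₁,ω₃,ω₄}  = {ω₃} ∪ {ω₁,ω₄}
  {ω₂,ω₃,ω₄}  = ᶜ of {ω₁}
Pass 2. New:
  {ω₂}  = ᶜ of {ω₁,ω₃,ω₄}
  {ω₁,ω₂}  = ᶜ of {ω₃,ω₄}
  {ω₂,ω₄}  = ᶜ of {ω₁,ω₃}
After Pass 3 the family is unchanged; done.

σ(ℰ) = { ∅, {ω₁}, {ω₂}, {ω₃}, {ω₄}, {ω₁,ω₂}, {ω₁,ω₃}, {ω₁,ω₄}, {ω₂,ω₃}, {ω₂,ω₄}, {ω₃,ω₄}, {ω₁,ω₂,ω₃}, {ω₁,ω₂,ω₄}, {ω₁,ω₃,ω₄}, {ω₂,ω₃,ω₄}, Ω }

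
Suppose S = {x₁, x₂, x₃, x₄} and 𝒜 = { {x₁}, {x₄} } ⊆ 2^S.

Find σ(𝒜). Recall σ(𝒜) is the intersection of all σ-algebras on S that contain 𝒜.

Start: 𝒜 ∪ {∅, S} = { {}, {x₁}, {x₄}, S }.
Iteration 1: +3 →
  {x₁,x₄}  = {x₄} ∪ {x₁}
  {x₁,x₂,x₃}  = {x₄}ᶜ
  {x₂,x₃,x₄}  = {x₁}ᶜ
Iteration 2 adds 1:
  {x₂,x₃}  = {x₁,x₄}ᶜ
Iteration 3: no new sets; the family is a σ-algebra.

σ(𝒜) = { {}, {x₁}, {x₄}, {x₁,x₄}, {x₂,x₃}, {x₁,x₂,x₃}, {x₂,x₃,x₄}, S }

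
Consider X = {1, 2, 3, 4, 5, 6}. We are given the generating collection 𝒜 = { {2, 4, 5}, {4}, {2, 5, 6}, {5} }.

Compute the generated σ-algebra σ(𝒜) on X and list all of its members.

Answer: σ(𝒜) = { ∅, {2}, {4}, {5}, {6}, {1, 3}, {2, 4}, {2, 5}, {2, 6}, {4, 5}, {4, 6}, {5, 6}, {1, 2, 3}, {1, 3, 4}, {1, 3, 5}, {1, 3, 6}, {2, 4, 5}, {2, 4, 6}, {2, 5, 6}, {4, 5, 6}, {1, 2, 3, 4}, {1, 2, 3, 5}, {1, 2, 3, 6}, {1, 3, 4, 5}, {1, 3, 4, 6}, {1, 3, 5, 6}, {2, 4, 5, 6}, {1, 2, 3, 4, 5}, {1, 2, 3, 4, 6}, {1, 2, 3, 5, 6}, {1, 3, 4, 5, 6}, X }

Check:
Start: 𝒜 ∪ {∅, X} = { ∅, {4}, {5}, {2, 4, 5}, {2, 5, 6}, X }.
Round 1: +6 →
  {4, 5}  = {4} ∪ {5}
  {1, 3, 4}  = ᶜ of {2, 5, 6}
  {1, 3, 6}  = ᶜ of {2, 4, 5}
  {2, 4, 5, 6}  = {4} ∪ {2, 5, 6}
  {1, 2, 3, 4, 6}  = ᶜ of {5}
  {1, 2, 3, 5, 6}  = ᶜ of {4}
Round 2: +7 →
  {1, 3}  = ᶜ of {2, 4, 5, 6}
  {1, 2, 3, 6}  = ᶜ of {4, 5}
  {1, 3, 4, 5}  = {5} ∪ {1, 3, 4}
  {1, 3, 4, 6}  = {1, 3, 6} ∪ {1, 3, 4}
  {1, 3, 5, 6}  = {1, 3, 6} ∪ {5}
  {1, 2, 3, 4, 5}  = {1, 3, 4} ∪ {2, 4, 5}
  {1, 3, 4, 5, 6}  = {1, 3, 6} ∪ {4, 5}
Round 3 adds 6:
  {2}  = ᶜ of {1, 3, 4, 5, 6}
  {6}  = ᶜ of {1, 2, 3, 4, 5}
  {2, 4}  = ᶜ of {1, 3, 5, 6}
  {2, 5}  = ᶜ of {1, 3, 4, 6}
  {2, 6}  = ᶜ of {1, 3, 4, 5}
  {1, 3, 5}  = {1, 3} ∪ {5}
Round 4. New:
  {4, 6}  = {6} ∪ {4}
  {5, 6}  = {6} ∪ {5}
  {1, 2, 3}  = {2} ∪ {1, 3}
  {2, 4, 6}  = ᶜ of {1, 3, 5}
  {4, 5, 6}  = {6} ∪ {4, 5}
  {1, 2, 3, 4}  = {2} ∪ {1, 3, 4}
  {1, 2, 3, 5}  = {2, 5} ∪ {1, 3, 5}
Round 5: already closed under ᶜ and ∪.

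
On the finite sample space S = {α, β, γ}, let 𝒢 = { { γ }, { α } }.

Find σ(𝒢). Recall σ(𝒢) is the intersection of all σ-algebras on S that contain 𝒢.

Start: 𝒢 ∪ {∅, S} = { {}, { α }, { γ }, S }.
Iteration 1 adds 3:
  { α, β }  = complement { γ }
  { α, γ }  = { γ } ∪ { α }
  { β, γ }  = complement { α }
  (now 7)
Iteration 2 (1 new):
  { β }  = complement { α, γ }
  (now 8)
Iteration 3 adds nothing — fixpoint reached.

Therefore σ(𝒢) = { {}, { α }, { β }, { γ }, { α, β }, { α, γ }, { β, γ }, S } (|σ(𝒢)| = 8).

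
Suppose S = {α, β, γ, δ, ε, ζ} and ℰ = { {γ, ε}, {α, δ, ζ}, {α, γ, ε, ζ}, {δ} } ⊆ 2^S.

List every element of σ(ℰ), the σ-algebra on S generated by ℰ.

Initial family (6 sets): { ∅, {δ}, {γ, ε}, {α, δ, ζ}, {α, γ, ε, ζ}, S }.
Round 1 adds 6:
  {β, δ}  = complement {α, γ, ε, ζ}
  {β, γ, ε}  = complement {α, δ, ζ}
  {γ, δ, ε}  = {δ} ∪ {γ, ε}
  {α, β, δ, ζ}  = complement {γ, ε}
  {α, β, γ, ε, ζ}  = complement {δ}
  {α, γ, δ, ε, ζ}  = {α, γ, ε, ζ} ∪ {δ}
Round 2 (3 new):
  {β}  = complement {α, γ, δ, ε, ζ}
  {α, β, ζ}  = complement {γ, δ, ε}
  {β, γ, δ, ε}  = {γ, δ, ε} ∪ {β, γ, ε}
Round 3: +1 →
  {α, ζ}  = complement {β, γ, δ, ε}
Round 4 adds nothing — fixpoint reached.

Hence σ(ℰ) has 16 members: { ∅, {β}, {δ}, {α, ζ}, {β, δ}, {γ, ε}, {α, β, ζ}, {α, δ, ζ}, {β, γ, ε}, {γ, δ, ε}, {α, β, δ, ζ}, {α, γ, ε, ζ}, {β, γ, δ, ε}, {α, β, γ, ε, ζ}, {α, γ, δ, ε, ζ}, S }.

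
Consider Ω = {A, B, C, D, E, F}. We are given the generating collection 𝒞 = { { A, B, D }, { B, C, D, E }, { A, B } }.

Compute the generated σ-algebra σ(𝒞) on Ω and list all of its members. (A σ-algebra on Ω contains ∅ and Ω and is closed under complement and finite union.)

Start: 𝒞 ∪ {∅, Ω} = { {  }, { A, B }, { A, B, D }, { B, C, D, E }, Ω }.
Round 1: 4 new —
  { A, F }  = complement { B, C, D, E }
  { C, E, F }  = complement { A, B, D }
  { C, D, E, F }  = complement { A, B }
  { A, B, C, D, E }  = { A, B } ∪ { B, C, D, E }
Round 2 adds 7:
  { F }  = complement { A, B, C, D, E }
  { A, B, F }  = { A, B } ∪ { A, F }
  { A, B, D, F }  = { A, F } ∪ { A, B, D }
  { A, C, E, F }  = { A, F } ∪ { C, E, F }
  { A, B, C, E, F }  = { A, B } ∪ { C, E, F }
  { A, C, D, E, F }  = { C, D, E, F } ∪ { A, F }
  { B, C, D, E, F }  = { C, D, E, F } ∪ { B, C, D, E }
Round 3 adds 6:
  { A }  = complement { B, C, D, E, F }
  { B }  = complement { A, C, D, E, F }
  { D }  = complement { A, B, C, E, F }
  { B, D }  = complement { A, C, E, F }
  { C, E }  = complement { A, B, D, F }
  { C, D, E }  = complement { A, B, F }
Round 4 (10 new):
  { A, D }  = { A } ∪ { D }
  { B, F }  = { B } ∪ { F }
  { D, F }  = { F } ∪ { D }
  { A, C, E }  = { A } ∪ { C, E }
  { A, D, F }  = { A, F } ∪ { D }
  { B, C, E }  = { B } ∪ { C, E }
  { B, D, F }  = { F } ∪ { B, D }
  { A, B, C, E }  = { A, B } ∪ { C, E }
  { A, C, D, E }  = { C, D, E } ∪ { A }
  { B, C, E, F }  = { B } ∪ { C, E, F }
Round 5: stable.

|σ(𝒞)| = 32.  σ(𝒞) = { {  }, { A }, { B }, { D }, { F }, { A, B }, { A, D }, { A, F }, { B, D }, { B, F }, { C, E }, { D, F }, { A, B, D }, { A, B, F }, { A, C, E }, { A, D, F }, { B, C, E }, { B, D, F }, { C, D, E }, { C, E, F }, { A, B, C, E }, { A, B, D, F }, { A, C, D, E }, { A, C, E, F }, { B, C, D, E }, { B, C, E, F }, { C, D, E, F }, { A, B, C, D, E }, { A, B, C, E, F }, { A, C, D, E, F }, { B, C, D, E, F }, Ω }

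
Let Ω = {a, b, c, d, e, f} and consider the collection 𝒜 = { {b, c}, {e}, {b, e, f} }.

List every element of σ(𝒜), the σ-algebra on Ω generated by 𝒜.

Begin from { {}, {e}, {b, c}, {b, e, f}, Ω } (that is, 𝒜 plus ∅ and Ω).
Pass 1: +5 →
  {a, c, d}  = Ω∖{b, e, f}
  {b, c, e}  = {b, c} ∪ {e}
  {a, d, e, f}  = Ω∖{b, c}
  {b, c, e, f}  = {b, c} ∪ {b, e, f}
  {a, b, c, d, f}  = Ω∖{e}
  |family| = 10
Pass 2: +7 →
  {a, d}  = Ω∖{b, c, e, f}
  {a, d, f}  = Ω∖{b, c, e}
  {a, b, c, d}  = {a, c, d} ∪ {b, c}
  {a, c, d, e}  = {e} ∪ {a, c, d}
  {a, b, c, d, e}  = {a, c, d} ∪ {b, c, e}
  {a, b, d, e, f}  = {a, d, e, f} ∪ {b, e, f}
  {a, c, d, e, f}  = {a, d, e, f} ∪ {a, c, d}
  |family| = 17
Pass 3: +7 →
  {b}  = Ω∖{a, c, d, e, f}
  {c}  = Ω∖{a, b, d, e, f}
  {f}  = Ω∖{a, b, c, d, e}
  {b, f}  = Ω∖{a, c, d, e}
  {e, f}  = Ω∖{a, b, c, d}
  {a, d, e}  = {a, d} ∪ {e}
  {a, c, d, f}  = {a, c, d} ∪ {a, d, f}
  |family| = 24
Pass 4. New:
  {b, e}  = Ω∖{a, c, d, f}
  {c, e}  = {e} ∪ {c}
  {c, f}  = {f} ∪ {c}
  {a, b, d}  = {b} ∪ {a, d}
  {b, c, f}  = Ω∖{a, d, e}
  {c, e, f}  = {e, f} ∪ {c}
  {a, b, d, e}  = {a, d, e} ∪ {b}
  {a, b, d, f}  = {b} ∪ {a, d, f}
  |family| = 32
Pass 5: stable.

Hence σ(𝒜) has 32 members: { {}, {b}, {c}, {e}, {f}, {a, d}, {b, c}, {b, e}, {b, f}, {c, e}, {c, f}, {e, f}, {a, b, d}, {a, c, d}, {a, d, e}, {a, d, f}, {b, c, e}, {b, c, f}, {b, e, f}, {c, e, f}, {a, b, c, d}, {a, b, d, e}, {a, b, d, f}, {a, c, d, e}, {a, c, d, f}, {a, d, e, f}, {b, c, e, f}, {a, b, c, d, e}, {a, b, c, d, f}, {a, b, d, e, f}, {a, c, d, e, f}, Ω }.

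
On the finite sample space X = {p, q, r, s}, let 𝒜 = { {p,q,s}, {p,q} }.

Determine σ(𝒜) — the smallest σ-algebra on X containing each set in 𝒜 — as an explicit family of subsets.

Answer: σ(𝒜) = { ∅, {r}, {s}, {p,q}, {r,s}, {p,q,r}, {p,q,s}, X }

Trace:
Initial family (4 sets): { ∅, {p,q}, {p,q,s}, X }.
Round 1. New:
  {r}  = ᶜ of {p,q,s}
  {r,s}  = ᶜ of {p,q}
  (now 6)
Round 2: +1 →
  {p,q,r}  = {r} ∪ {p,q}
  (now 7)
Round 3. New:
  {s}  = ᶜ of {p,q,r}
  (now 8)
After Round 4 the family is unchanged; done.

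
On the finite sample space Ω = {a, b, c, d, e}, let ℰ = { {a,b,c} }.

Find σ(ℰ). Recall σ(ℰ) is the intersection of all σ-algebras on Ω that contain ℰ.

Seed the family with ℰ together with ∅ and Ω: { ∅, {a,b,c}, Ω }.
Round 1: +1 →
  {d,e}  = complement {a,b,c}
  |family| = 4
Round 2: closed — nothing new.

|σ(ℰ)| = 4.  σ(ℰ) = { ∅, {d,e}, {a,b,c}, Ω }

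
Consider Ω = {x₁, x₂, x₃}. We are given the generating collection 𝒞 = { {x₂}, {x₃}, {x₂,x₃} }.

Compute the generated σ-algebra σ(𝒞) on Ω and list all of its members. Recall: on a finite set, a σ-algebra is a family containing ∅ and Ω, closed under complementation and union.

σ(𝒞) (8 sets): { ∅, {x₁}, {x₂}, {x₃}, {x₁,x₂}, {x₁,x₃}, {x₂,x₃}, Ω }

Working:
Initial family (5 sets): { ∅, {x₂}, {x₃}, {x₂,x₃}, Ω }.
Pass 1: 3 new —
  {x₁}  = complement {x₂,x₃}
  {x₁,x₂}  = complement {x₃}
  {x₁,x₃}  = complement {x₂}
  (now 8)
Pass 2: stable.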